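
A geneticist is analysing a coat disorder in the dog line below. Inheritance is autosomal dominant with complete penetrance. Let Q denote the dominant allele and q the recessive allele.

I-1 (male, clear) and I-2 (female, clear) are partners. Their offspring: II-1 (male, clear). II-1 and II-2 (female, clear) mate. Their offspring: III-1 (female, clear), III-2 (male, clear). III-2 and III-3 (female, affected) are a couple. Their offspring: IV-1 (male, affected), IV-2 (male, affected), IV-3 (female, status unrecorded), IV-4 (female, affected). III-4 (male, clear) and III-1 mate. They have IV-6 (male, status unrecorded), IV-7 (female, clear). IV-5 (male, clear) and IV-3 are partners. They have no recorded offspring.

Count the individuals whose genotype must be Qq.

3

Obligate heterozygotes: IV-1 is affected so carries Q and received q from III-2 (qq), so IV-1 is Qq; IV-2 is affected so carries Q and received q from III-2 (qq), so IV-2 is Qq; IV-4 is affected so carries Q and received q from III-2 (qq), so IV-4 is Qq.
Every other individual is either homozygous by phenotype or has at least one consistent homozygous assignment, so the count is 3.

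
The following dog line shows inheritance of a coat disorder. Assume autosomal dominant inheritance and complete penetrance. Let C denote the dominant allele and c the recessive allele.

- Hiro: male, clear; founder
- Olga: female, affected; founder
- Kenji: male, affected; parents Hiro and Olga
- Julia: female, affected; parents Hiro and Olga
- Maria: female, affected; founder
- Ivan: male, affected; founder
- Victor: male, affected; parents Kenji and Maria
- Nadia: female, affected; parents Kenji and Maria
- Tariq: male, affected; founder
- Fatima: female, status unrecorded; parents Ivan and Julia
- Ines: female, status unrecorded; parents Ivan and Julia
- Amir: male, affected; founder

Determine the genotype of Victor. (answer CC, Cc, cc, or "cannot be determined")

cannot be determined

Victor's phenotype allows CC or Cc, and no parent or child forces a single allele at both positions; consistent genotype assignments exist with Victor as CC or Cc.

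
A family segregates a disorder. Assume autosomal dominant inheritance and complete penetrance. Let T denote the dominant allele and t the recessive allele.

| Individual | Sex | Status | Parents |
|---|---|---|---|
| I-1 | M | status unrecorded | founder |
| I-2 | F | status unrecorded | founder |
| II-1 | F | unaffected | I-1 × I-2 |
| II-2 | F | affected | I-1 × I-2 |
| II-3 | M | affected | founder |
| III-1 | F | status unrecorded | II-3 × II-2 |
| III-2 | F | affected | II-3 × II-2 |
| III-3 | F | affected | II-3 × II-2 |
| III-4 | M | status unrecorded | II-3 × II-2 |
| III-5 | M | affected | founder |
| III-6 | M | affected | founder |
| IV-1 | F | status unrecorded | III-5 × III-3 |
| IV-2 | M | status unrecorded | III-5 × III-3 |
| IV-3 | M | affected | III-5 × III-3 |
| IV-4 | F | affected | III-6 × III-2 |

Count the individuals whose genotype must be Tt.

0

No individual's genotype is forced to Tt by the pedigree, so the count is 0.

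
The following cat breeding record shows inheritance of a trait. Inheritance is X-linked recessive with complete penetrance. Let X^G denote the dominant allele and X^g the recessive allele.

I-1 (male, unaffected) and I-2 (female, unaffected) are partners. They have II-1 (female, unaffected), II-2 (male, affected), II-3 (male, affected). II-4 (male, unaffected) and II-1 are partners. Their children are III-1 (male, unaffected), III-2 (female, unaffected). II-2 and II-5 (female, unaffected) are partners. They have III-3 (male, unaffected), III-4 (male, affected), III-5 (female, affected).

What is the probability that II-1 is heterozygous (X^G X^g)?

1/3

I-1 is unaffected, so I-1 is X^G Y.
I-2 is unaffected so carries G and passed g to II-2 (X^g Y), so I-2 is X^G X^g.
Their cross gives offspring ratios 1/2 X^G X^G : 1/2 X^G X^g. Conditioning on II-1 being unaffected, P(X^G X^g) = 1/2 / 1 = 1/2 before taking II-1's own offspring into account.
II-4 is unaffected, so II-4 is X^G Y.
Now use II-1's offspring. Probability of each recorded status — unaffected son III-1: 1/2 if II-1 is X^G X^g, 1 if X^G X^G. (III-2: equally likely either way, so uninformative.)
Bayes: P(X^G X^g) = 1/2·1/2 / (1/2·1/2 + 1/2·1) = 1/3.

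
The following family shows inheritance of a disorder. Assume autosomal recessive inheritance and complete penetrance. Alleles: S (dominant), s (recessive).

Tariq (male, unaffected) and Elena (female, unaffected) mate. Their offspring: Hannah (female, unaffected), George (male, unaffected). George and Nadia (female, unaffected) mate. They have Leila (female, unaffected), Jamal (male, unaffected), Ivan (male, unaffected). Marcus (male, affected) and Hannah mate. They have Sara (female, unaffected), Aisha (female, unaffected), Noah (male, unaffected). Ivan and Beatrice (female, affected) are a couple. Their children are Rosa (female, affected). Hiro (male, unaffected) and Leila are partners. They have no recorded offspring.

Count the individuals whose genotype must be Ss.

Obligate heterozygotes: Ivan is unaffected so carries S and passed s to Rosa (ss), so Ivan is Ss; Sara is unaffected so carries S and received s from Marcus (ss), so Sara is Ss; Aisha is unaffected so carries S and received s from Marcus (ss), so Aisha is Ss; Noah is unaffected so carries S and received s from Marcus (ss), so Noah is Ss.
Every other individual is either homozygous by phenotype or has at least one consistent homozygous assignment, so the count is 4.

4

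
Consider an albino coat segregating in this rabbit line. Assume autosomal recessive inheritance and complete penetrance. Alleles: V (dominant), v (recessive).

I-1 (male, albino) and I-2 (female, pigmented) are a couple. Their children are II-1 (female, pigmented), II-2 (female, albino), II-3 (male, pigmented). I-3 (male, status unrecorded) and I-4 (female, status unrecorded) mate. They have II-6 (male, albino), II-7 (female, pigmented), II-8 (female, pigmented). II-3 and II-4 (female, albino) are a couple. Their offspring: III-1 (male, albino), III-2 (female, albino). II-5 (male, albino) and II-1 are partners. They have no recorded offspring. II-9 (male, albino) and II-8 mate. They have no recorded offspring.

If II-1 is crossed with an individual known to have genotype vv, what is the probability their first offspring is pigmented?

II-1 is pigmented so carries V and received v from I-1 (vv), so II-1 is Vv.
The cross gives 1/2 Vv : 1/2 vv, so P(offspring is pigmented) = 1/2.

1/2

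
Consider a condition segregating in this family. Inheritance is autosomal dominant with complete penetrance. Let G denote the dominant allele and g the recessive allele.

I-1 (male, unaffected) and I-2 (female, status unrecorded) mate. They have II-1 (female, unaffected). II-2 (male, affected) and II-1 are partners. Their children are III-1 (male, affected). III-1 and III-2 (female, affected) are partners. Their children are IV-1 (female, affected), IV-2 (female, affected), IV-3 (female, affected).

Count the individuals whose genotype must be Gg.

1

Obligate heterozygotes: III-1 is affected so carries G and received g from II-1 (gg), so III-1 is Gg.
Every other individual is either homozygous by phenotype or has at least one consistent homozygous assignment, so the count is 1.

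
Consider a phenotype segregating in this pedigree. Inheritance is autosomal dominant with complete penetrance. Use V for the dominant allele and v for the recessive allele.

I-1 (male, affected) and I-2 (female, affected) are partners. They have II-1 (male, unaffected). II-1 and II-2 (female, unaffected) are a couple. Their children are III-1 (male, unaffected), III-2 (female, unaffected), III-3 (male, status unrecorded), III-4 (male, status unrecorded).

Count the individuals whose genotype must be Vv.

Obligate heterozygotes: I-1 is affected so carries V and passed v to II-1 (vv), so I-1 is Vv; I-2 is affected so carries V and passed v to II-1 (vv), so I-2 is Vv.
Every other individual is either homozygous by phenotype or has at least one consistent homozygous assignment, so the count is 2.

2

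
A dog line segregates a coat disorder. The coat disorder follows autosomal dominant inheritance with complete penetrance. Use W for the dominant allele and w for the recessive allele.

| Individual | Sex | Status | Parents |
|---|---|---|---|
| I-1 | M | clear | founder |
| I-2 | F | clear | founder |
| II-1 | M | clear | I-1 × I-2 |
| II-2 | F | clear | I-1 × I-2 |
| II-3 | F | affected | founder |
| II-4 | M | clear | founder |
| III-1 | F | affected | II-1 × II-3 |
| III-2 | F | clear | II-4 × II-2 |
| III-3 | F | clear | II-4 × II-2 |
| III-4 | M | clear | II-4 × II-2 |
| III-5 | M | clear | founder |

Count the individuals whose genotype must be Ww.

1

Obligate heterozygotes: III-1 is affected so carries W and received w from II-1 (ww), so III-1 is Ww.
Every other individual is either homozygous by phenotype or has at least one consistent homozygous assignment, so the count is 1.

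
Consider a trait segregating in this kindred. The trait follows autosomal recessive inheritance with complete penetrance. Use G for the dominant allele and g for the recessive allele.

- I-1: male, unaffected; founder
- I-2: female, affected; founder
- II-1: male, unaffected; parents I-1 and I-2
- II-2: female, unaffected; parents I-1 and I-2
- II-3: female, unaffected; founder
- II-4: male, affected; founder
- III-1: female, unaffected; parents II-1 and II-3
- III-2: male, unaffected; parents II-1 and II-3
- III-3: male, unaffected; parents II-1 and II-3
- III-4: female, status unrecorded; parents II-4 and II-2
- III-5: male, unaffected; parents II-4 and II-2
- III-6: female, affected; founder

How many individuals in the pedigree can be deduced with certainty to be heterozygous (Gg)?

3

Obligate heterozygotes: II-1 is unaffected so carries G and received g from I-2 (gg), so II-1 is Gg; II-2 is unaffected so carries G and received g from I-2 (gg), so II-2 is Gg; III-5 is unaffected so carries G and received g from II-4 (gg), so III-5 is Gg.
Every other individual is either homozygous by phenotype or has at least one consistent homozygous assignment, so the count is 3.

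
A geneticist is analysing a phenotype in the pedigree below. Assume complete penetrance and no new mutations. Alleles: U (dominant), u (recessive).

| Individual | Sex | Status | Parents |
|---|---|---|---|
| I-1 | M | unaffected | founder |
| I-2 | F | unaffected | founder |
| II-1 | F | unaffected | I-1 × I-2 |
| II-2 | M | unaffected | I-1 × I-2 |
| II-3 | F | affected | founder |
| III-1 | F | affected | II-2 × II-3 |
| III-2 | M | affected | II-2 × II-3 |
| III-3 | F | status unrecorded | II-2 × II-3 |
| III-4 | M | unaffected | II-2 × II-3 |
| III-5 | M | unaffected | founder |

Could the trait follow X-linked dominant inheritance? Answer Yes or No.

Yes

A consistent assignment under X-linked dominant exists: I-1 X^u Y, I-2 X^u X^u, II-1 X^u X^u, II-2 X^u Y, II-3 X^U X^u, III-1 X^U X^u, III-2 X^U Y, III-3 X^U X^u, III-4 X^u Y, III-5 X^u Y.
In this assignment every recorded phenotype matches its genotype and every non-founder's genotype is obtainable from its parents' genotypes, so the pedigree is consistent.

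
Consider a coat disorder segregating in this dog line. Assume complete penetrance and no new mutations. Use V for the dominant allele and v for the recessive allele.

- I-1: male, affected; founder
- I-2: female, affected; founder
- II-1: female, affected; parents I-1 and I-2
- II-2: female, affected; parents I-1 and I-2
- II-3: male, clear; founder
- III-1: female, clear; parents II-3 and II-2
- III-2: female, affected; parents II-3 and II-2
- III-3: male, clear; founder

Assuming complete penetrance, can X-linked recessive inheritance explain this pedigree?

Under X-linked recessive, III-2 (affected, female) cannot arise from II-3 (clear) × II-2 (affected).

No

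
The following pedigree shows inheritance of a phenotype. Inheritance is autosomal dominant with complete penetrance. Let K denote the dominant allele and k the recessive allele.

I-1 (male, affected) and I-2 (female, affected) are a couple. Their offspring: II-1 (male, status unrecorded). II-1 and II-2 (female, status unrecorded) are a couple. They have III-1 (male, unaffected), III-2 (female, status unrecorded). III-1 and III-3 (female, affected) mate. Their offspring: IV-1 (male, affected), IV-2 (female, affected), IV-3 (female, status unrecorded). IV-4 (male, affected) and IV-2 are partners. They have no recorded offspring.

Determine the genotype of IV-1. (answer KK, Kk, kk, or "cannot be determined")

From phenotype alone, IV-1 is KK or Kk.
IV-1 is affected so carries K and received k from III-1 (kk), so IV-1 is Kk.

Kk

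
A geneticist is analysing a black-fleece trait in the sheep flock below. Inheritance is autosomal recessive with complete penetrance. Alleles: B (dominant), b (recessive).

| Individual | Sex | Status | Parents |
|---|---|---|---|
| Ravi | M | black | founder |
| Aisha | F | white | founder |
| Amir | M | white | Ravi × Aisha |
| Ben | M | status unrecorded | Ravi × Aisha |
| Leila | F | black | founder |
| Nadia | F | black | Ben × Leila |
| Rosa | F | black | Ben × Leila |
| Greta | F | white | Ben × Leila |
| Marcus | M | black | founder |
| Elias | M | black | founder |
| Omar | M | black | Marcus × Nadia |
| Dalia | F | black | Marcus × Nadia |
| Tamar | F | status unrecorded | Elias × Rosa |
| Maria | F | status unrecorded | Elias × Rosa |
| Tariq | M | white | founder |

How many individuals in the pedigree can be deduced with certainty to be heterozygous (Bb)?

3

Obligate heterozygotes: Amir is white so carries B and received b from Ravi (bb), so Amir is Bb; Ben passed B to Greta (Bb, whose b came from Leila) and received b from Ravi (bb), so Ben is Bb; Greta is white so carries B and received b from Leila (bb), so Greta is Bb.
Every other individual is either homozygous by phenotype or has at least one consistent homozygous assignment, so the count is 3.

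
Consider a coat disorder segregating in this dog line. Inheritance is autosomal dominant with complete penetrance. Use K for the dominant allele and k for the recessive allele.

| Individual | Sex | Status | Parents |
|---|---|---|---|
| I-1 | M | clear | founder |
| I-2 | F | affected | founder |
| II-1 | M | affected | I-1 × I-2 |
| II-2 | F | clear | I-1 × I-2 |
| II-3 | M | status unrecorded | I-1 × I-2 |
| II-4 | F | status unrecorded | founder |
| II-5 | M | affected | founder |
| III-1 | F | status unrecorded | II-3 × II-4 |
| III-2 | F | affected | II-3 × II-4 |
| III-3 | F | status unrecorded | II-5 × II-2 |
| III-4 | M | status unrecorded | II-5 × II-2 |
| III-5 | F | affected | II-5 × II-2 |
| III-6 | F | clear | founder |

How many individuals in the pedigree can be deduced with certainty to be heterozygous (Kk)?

Obligate heterozygotes: I-2 is affected so carries K and passed k to II-2 (kk), so I-2 is Kk; II-1 is affected so carries K and received k from I-1 (kk), so II-1 is Kk; III-5 is affected so carries K and received k from II-2 (kk), so III-5 is Kk.
Every other individual is either homozygous by phenotype or has at least one consistent homozygous assignment, so the count is 3.

3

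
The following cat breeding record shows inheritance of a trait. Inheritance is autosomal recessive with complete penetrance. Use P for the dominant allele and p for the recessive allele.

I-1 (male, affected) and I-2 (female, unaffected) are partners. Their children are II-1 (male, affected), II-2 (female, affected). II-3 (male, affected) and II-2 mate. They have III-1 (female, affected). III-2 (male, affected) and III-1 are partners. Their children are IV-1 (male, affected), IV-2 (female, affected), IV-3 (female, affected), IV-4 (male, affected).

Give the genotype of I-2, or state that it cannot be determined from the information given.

From phenotype alone, I-2 is PP or Pp.
I-2 is unaffected so carries P and passed p to II-1 (pp), so I-2 is Pp.

Pp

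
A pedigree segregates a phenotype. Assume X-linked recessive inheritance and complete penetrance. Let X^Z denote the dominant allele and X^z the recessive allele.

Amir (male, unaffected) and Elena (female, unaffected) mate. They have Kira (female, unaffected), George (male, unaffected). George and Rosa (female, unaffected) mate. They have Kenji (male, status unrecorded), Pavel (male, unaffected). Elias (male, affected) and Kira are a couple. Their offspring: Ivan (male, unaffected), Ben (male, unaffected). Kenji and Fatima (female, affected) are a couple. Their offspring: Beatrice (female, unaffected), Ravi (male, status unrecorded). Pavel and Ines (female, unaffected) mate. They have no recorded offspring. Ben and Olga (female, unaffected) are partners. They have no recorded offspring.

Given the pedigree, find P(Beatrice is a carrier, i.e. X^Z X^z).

Beatrice is unaffected so carries Z and received z from Fatima (X^z X^z), so Beatrice is X^Z X^z, giving P(X^Z X^z) = 1.

1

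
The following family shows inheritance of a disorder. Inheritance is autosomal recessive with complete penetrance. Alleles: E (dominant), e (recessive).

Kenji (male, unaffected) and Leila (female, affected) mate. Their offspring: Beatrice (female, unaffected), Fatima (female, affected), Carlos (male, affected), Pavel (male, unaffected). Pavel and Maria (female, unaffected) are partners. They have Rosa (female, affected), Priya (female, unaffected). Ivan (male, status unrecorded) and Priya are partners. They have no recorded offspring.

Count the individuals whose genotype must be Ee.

Obligate heterozygotes: Kenji is unaffected so carries E and passed e to Fatima (ee), so Kenji is Ee; Beatrice is unaffected so carries E and received e from Leila (ee), so Beatrice is Ee; Pavel is unaffected so carries E and received e from Leila (ee), so Pavel is Ee; Maria is unaffected so carries E and passed e to Rosa (ee), so Maria is Ee.
Every other individual is either homozygous by phenotype or has at least one consistent homozygous assignment, so the count is 4.

4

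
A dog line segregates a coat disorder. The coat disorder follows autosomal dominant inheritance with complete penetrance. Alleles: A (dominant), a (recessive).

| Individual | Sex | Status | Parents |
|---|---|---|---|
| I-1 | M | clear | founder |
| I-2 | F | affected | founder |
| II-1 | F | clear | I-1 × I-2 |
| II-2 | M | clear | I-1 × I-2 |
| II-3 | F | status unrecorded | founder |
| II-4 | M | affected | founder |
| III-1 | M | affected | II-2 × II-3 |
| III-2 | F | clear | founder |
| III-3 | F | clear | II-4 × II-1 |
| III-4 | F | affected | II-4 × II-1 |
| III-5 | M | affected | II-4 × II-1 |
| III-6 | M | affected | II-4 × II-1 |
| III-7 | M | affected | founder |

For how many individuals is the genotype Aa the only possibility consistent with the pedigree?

Obligate heterozygotes: I-2 is affected so carries A and passed a to II-1 (aa), so I-2 is Aa; II-4 is affected so carries A and passed a to III-3 (aa), so II-4 is Aa; III-1 is affected so carries A and received a from II-2 (aa), so III-1 is Aa; III-4 is affected so carries A and received a from II-1 (aa), so III-4 is Aa; III-5 is affected so carries A and received a from II-1 (aa), so III-5 is Aa; III-6 is affected so carries A and received a from II-1 (aa), so III-6 is Aa.
Every other individual is either homozygous by phenotype or has at least one consistent homozygous assignment, so the count is 6.

6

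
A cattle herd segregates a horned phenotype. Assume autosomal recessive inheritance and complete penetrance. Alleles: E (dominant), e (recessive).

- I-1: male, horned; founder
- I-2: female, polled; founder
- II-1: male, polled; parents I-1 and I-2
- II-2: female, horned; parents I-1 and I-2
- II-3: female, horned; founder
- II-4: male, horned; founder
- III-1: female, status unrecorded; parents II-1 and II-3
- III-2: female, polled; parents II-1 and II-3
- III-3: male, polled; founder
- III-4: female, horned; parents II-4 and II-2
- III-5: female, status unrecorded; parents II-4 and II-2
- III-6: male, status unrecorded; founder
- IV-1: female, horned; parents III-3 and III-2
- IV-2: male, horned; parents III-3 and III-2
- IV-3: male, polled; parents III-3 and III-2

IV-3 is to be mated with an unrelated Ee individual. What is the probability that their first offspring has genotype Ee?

III-3 is polled so carries E and passed e to IV-1 (ee), so III-3 is Ee.
III-2 is polled so carries E and received e from II-3 (ee), so III-2 is Ee.
IV-3 is a polled offspring of III-3 (Ee) × III-2 (Ee), whose cross gives 1/4 EE : 1/2 Ee : 1/4 ee; conditioning on being polled, IV-3 is EE with probability 1/3, Ee with probability 2/3.
Summing over parental genotype combinations, P(offspring has genotype Ee) = 1/3·1/2 + 2/3·1/2 = 1/2.

1/2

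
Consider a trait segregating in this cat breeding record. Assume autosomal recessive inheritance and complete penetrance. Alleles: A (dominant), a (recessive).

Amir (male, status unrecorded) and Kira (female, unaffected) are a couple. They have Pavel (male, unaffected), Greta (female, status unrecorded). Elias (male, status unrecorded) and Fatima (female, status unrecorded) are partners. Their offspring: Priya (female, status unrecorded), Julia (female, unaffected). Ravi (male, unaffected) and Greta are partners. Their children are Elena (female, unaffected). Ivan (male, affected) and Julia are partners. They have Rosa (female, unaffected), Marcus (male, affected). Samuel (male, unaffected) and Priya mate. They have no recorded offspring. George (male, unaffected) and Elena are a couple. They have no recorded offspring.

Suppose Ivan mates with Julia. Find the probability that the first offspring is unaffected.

Ivan is affected, so Ivan is aa.
Julia is unaffected so carries A and passed a to Marcus (aa), so Julia is Aa.
The cross gives 1/2 Aa : 1/2 aa, so P(offspring is unaffected) = 1/2.

1/2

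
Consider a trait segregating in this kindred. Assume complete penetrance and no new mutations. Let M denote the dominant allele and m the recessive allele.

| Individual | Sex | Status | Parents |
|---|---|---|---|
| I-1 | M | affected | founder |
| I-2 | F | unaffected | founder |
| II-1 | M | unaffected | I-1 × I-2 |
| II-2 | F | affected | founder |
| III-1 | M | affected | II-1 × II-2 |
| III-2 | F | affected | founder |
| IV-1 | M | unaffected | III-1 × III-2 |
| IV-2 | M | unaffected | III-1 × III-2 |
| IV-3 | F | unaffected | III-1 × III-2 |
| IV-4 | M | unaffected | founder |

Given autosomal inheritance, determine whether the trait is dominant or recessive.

dominant

III-1 and III-2 are both affected yet have an unaffected child IV-1. Under a recessive model two affected parents are homozygous and every child would be affected, so the trait cannot be recessive.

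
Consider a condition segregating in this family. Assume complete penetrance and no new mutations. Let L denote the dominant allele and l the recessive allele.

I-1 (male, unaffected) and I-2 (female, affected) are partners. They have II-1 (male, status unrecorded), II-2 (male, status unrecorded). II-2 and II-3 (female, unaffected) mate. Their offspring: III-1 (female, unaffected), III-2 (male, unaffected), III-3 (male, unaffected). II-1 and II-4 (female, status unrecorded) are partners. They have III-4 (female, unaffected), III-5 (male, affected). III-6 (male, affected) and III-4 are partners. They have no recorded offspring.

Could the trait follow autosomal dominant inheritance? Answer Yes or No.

A consistent assignment under autosomal dominant exists: I-1 ll, I-2 LL, II-1 Ll, II-2 Ll, II-3 ll, II-4 Ll, III-1 ll, III-2 ll, III-3 ll, III-4 ll, III-5 LL, III-6 LL.
In this assignment every recorded phenotype matches its genotype and every non-founder's genotype is obtainable from its parents' genotypes, so the pedigree is consistent.

Yes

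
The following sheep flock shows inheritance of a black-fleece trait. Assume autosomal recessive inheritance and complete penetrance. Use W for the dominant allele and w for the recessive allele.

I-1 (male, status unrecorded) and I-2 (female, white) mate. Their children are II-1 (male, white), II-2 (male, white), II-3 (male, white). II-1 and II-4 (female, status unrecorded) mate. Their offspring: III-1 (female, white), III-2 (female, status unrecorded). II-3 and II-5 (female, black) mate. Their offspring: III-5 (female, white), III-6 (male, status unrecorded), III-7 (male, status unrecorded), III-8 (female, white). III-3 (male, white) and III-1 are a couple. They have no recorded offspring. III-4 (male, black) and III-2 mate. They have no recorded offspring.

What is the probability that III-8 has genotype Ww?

1

III-8 is white so carries W and received w from II-5 (ww), so III-8 is Ww, giving P(Ww) = 1.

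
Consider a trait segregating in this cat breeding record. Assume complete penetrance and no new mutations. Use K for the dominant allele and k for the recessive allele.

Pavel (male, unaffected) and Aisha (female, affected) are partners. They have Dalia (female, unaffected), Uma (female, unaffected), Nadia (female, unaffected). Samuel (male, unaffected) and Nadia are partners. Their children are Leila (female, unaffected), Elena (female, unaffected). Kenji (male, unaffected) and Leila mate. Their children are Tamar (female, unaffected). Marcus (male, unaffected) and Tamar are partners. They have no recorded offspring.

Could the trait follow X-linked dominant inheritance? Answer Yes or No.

A consistent assignment under X-linked dominant exists: Pavel X^k Y, Aisha X^K X^k, Dalia X^k X^k, Uma X^k X^k, Nadia X^k X^k, Samuel X^k Y, Leila X^k X^k, Elena X^k X^k, Kenji X^k Y, Tamar X^k X^k, Marcus X^k Y.
In this assignment every recorded phenotype matches its genotype and every non-founder's genotype is obtainable from its parents' genotypes, so the pedigree is consistent.

Yes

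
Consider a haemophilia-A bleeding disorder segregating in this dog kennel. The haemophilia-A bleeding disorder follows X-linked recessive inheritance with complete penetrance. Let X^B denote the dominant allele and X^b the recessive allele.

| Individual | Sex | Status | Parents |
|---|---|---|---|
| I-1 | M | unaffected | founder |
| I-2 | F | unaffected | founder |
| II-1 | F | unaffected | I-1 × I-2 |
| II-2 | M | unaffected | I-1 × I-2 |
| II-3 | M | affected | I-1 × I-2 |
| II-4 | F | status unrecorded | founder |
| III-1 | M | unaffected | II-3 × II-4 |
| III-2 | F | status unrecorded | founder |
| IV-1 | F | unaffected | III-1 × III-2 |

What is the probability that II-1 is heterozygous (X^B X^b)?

1/2

I-1 is unaffected, so I-1 is X^B Y.
I-2 is unaffected so carries B and passed b to II-3 (X^b Y), so I-2 is X^B X^b.
Their cross gives offspring ratios 1/2 X^B X^B : 1/2 X^B X^b. Conditioning on II-1 being unaffected, P(X^B X^b) = 1/2 / 1 = 1/2.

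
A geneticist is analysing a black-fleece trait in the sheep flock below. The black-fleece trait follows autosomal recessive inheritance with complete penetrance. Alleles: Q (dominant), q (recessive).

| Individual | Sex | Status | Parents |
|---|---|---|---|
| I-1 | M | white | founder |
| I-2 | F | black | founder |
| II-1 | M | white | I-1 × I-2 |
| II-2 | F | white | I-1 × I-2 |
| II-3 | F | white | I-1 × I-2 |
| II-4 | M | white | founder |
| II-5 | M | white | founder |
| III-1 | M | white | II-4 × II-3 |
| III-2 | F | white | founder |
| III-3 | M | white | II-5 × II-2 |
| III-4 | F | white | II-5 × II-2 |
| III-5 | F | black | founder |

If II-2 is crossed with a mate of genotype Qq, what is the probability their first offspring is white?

II-2 is white so carries Q and received q from I-2 (qq), so II-2 is Qq.
The cross gives 1/4 QQ : 1/2 Qq : 1/4 qq, so P(offspring is white) = 3/4.

3/4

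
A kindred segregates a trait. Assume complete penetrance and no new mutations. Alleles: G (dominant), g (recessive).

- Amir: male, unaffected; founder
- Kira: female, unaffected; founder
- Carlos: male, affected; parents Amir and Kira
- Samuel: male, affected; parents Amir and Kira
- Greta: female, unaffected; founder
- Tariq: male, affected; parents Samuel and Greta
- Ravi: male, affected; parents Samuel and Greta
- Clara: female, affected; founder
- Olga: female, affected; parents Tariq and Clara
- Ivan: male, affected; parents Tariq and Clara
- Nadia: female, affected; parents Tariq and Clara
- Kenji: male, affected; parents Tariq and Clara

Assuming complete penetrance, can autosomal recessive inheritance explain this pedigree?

A consistent assignment under autosomal recessive exists: Amir Gg, Kira Gg, Carlos gg, Samuel gg, Greta Gg, Tariq gg, Ravi gg, Clara gg, Olga gg, Ivan gg, Nadia gg, Kenji gg.
In this assignment every recorded phenotype matches its genotype and every non-founder's genotype is obtainable from its parents' genotypes, so the pedigree is consistent.

Yes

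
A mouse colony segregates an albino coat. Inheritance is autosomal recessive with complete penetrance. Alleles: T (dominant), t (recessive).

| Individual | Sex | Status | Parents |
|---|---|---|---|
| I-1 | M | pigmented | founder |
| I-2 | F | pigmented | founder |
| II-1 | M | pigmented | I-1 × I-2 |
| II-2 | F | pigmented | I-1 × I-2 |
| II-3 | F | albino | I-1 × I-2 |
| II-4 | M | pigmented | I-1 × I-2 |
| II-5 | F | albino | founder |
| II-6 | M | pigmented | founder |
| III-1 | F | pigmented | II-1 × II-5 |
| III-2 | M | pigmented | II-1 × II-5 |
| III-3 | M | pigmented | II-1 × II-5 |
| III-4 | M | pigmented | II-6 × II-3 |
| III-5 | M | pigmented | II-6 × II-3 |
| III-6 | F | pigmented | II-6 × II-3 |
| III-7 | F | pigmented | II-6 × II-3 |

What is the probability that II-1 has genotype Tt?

1/5

I-1 is pigmented so carries T and passed t to II-3 (tt), so I-1 is Tt.
I-2 is pigmented so carries T and passed t to II-3 (tt), so I-2 is Tt.
Their cross gives offspring ratios 1/4 TT : 1/2 Tt : 1/4 tt. Conditioning on II-1 being pigmented, P(Tt) = 1/2 / 3/4 = 2/3 before taking II-1's own offspring into account.
II-5 is albino, so II-5 is tt.
Now use II-1's offspring. Probability of each recorded status — pigmented daughter III-1: 1/2 if II-1 is Tt, 1 if TT; pigmented son III-2: 1/2 if II-1 is Tt, 1 if TT; pigmented son III-3: 1/2 if II-1 is Tt, 1 if TT.
Bayes: P(Tt) = 2/3·1/8 / (2/3·1/8 + 1/3·1) = 1/5.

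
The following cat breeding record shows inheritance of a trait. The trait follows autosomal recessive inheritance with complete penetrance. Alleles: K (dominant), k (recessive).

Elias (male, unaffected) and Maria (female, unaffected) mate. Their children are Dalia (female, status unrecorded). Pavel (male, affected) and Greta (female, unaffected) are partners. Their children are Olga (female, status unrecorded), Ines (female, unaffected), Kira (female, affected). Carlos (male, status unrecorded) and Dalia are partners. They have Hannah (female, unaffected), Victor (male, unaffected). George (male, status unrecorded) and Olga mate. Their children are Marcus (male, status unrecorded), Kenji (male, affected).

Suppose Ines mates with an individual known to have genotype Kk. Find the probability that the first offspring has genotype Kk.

1/2

Ines is unaffected so carries K and received k from Pavel (kk), so Ines is Kk.
The cross gives 1/4 KK : 1/2 Kk : 1/4 kk, so P(offspring has genotype Kk) = 1/2.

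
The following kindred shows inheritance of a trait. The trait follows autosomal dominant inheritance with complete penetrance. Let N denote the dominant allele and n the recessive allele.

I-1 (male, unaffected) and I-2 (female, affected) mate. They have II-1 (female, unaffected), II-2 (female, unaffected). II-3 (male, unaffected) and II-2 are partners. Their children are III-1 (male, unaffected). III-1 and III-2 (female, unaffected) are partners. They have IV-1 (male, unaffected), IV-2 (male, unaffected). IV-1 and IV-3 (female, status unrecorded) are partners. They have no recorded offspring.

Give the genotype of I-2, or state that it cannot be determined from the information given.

From phenotype alone, I-2 is NN or Nn.
I-2 is affected so carries N and passed n to II-1 (nn), so I-2 is Nn.

Nn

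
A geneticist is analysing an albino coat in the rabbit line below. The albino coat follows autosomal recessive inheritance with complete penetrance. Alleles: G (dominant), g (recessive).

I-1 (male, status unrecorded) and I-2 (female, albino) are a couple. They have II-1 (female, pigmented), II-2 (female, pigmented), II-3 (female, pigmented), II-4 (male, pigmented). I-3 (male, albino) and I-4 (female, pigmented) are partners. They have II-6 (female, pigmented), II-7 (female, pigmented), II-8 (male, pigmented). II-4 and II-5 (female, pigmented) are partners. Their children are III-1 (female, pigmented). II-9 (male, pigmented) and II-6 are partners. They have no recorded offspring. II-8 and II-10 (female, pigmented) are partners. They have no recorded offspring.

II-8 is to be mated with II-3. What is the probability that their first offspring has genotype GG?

II-8 is pigmented so carries G and received g from I-3 (gg), so II-8 is Gg.
II-3 is pigmented so carries G and received g from I-2 (gg), so II-3 is Gg.
The cross gives 1/4 GG : 1/2 Gg : 1/4 gg, so P(offspring has genotype GG) = 1/4.

1/4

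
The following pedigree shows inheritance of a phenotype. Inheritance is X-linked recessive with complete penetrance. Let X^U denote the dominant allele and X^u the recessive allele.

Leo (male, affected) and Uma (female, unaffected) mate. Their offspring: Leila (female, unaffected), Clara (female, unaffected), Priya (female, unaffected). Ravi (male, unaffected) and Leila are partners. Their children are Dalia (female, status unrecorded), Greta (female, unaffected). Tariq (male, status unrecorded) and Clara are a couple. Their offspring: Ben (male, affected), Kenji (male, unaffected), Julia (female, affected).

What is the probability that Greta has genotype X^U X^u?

Ravi is unaffected, so Ravi is X^U Y.
Leila is unaffected so carries U and received u from Leo (X^u Y), so Leila is X^U X^u.
Their cross gives offspring ratios 1/2 X^U X^U : 1/2 X^U X^u. Conditioning on Greta being unaffected, P(X^U X^u) = 1/2 / 1 = 1/2.

1/2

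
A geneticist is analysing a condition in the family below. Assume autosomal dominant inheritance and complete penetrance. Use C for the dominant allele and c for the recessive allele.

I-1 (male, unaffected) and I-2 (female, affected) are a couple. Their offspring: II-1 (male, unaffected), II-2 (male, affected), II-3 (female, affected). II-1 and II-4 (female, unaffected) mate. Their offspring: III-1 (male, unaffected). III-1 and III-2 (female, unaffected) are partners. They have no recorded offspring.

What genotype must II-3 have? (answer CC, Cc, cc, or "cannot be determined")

Cc

From phenotype alone, II-3 is CC or Cc.
II-3 is affected so carries C and received c from I-1 (cc), so II-3 is Cc.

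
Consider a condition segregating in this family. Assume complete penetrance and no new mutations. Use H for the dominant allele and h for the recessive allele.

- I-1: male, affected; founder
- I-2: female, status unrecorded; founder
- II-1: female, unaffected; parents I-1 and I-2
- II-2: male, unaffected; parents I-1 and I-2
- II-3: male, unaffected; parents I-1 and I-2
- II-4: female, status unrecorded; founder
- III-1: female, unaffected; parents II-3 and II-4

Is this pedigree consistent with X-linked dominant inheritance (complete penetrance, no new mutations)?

No

Under X-linked dominant, II-1 (unaffected, female) cannot arise from I-1 (affected) × I-2 (unrecorded).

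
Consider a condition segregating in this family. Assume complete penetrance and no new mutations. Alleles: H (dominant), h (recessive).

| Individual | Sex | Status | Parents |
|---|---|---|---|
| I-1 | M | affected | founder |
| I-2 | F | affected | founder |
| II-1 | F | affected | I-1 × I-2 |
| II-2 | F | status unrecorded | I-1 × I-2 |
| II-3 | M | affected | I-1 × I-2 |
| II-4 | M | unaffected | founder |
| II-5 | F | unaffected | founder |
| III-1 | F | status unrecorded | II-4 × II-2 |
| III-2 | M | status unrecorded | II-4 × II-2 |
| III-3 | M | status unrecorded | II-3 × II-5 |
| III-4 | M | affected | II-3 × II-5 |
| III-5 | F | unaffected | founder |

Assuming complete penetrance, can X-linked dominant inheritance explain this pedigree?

No

Under X-linked dominant, III-4 (affected, male) cannot arise from II-3 (affected) × II-5 (unaffected).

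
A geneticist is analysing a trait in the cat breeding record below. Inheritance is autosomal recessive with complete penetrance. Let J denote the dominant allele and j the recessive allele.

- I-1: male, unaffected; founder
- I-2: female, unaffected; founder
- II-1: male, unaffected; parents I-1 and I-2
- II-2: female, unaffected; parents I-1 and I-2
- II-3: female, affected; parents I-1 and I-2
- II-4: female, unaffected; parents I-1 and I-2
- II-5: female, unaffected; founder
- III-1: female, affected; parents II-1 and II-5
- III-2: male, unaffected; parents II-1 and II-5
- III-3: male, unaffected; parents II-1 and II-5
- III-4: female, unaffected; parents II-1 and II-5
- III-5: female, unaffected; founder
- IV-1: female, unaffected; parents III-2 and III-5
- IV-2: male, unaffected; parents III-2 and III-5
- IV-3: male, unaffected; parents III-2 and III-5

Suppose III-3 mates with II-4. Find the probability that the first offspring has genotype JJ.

4/9

II-1 is unaffected so carries J and passed j to III-1 (jj), so II-1 is Jj.
II-5 is unaffected so carries J and passed j to III-1 (jj), so II-5 is Jj.
III-3 is an unaffected offspring of II-1 (Jj) × II-5 (Jj), whose cross gives 1/4 JJ : 1/2 Jj : 1/4 jj; conditioning on being unaffected, III-3 is JJ with probability 1/3, Jj with probability 2/3.
I-1 is unaffected so carries J and passed j to II-3 (jj), so I-1 is Jj.
I-2 is unaffected so carries J and passed j to II-3 (jj), so I-2 is Jj.
II-4 is an unaffected offspring of I-1 (Jj) × I-2 (Jj), whose cross gives 1/4 JJ : 1/2 Jj : 1/4 jj; conditioning on being unaffected, II-4 is JJ with probability 1/3, Jj with probability 2/3.
Summing over parental genotype combinations, P(offspring has genotype JJ) = 1/9·1 + 2/9·1/2 + 2/9·1/2 + 4/9·1/4 = 4/9.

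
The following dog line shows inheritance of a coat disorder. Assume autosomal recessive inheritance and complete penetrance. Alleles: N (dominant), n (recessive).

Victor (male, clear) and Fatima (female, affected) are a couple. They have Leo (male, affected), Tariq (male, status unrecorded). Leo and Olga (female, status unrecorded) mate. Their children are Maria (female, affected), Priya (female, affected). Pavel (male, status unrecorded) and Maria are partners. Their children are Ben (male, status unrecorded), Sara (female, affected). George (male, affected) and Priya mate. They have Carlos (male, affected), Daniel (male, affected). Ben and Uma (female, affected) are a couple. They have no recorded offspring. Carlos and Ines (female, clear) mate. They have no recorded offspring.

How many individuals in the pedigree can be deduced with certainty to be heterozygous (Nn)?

Obligate heterozygotes: Victor is clear so carries N and passed n to Leo (nn), so Victor is Nn.
Every other individual is either homozygous by phenotype or has at least one consistent homozygous assignment, so the count is 1.

1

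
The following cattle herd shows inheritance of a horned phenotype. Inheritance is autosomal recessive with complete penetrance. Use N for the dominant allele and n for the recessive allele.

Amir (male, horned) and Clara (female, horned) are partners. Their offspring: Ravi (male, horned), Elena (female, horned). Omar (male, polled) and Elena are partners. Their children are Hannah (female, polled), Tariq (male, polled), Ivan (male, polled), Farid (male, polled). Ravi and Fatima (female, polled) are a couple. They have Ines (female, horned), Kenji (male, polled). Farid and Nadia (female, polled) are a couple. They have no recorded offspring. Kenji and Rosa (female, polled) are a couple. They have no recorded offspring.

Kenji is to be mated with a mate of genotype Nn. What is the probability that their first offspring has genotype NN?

Kenji is polled so carries N and received n from Ravi (nn), so Kenji is Nn.
The cross gives 1/4 NN : 1/2 Nn : 1/4 nn, so P(offspring has genotype NN) = 1/4.

1/4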